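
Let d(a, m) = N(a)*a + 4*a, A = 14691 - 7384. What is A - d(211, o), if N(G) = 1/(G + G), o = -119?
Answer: 12925/2 ≈ 6462.5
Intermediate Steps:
N(G) = 1/(2*G)
A = 7307
d(a, m) = 1/2 + 4*a (d(a, m) = (1/(2*a))*a + 4*a = 1/2 + 4*a)
A - d(211, o) = 7307 - (1/2 + 4*211) = 7307 - (1/2 + 844) = 7307 - 1*1689/2 = 7307 - 1689/2 = 12925/2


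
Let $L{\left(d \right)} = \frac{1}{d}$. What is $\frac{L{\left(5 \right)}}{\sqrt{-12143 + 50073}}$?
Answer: $\frac{\sqrt{37930}}{189650} \approx 0.0010269$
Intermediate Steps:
$\frac{L{\left(5 \right)}}{\sqrt{-12143 + 50073}} = \frac{1}{5 \sqrt{-12143 + 50073}} = \frac{1}{5 \sqrt{37930}} = \frac{\frac{1}{37930} \sqrt{37930}}{5} = \frac{\sqrt{37930}}{189650}$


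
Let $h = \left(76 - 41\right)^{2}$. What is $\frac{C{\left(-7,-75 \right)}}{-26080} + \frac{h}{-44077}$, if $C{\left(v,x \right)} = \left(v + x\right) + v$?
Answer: $- \frac{28025147}{1149528160} \approx -0.02438$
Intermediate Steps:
$C{\left(v,x \right)} = x + 2 v$
$h = 1225$ ($h = 35^{2} = 1225$)
$\frac{C{\left(-7,-75 \right)}}{-26080} + \frac{h}{-44077} = \frac{-75 + 2 \left(-7\right)}{-26080} + \frac{1225}{-44077} = \left(-75 - 14\right) \left(- \frac{1}{26080}\right) + 1225 \left(- \frac{1}{44077}\right) = \left(-89\right) \left(- \frac{1}{26080}\right) - \frac{1225}{44077} = \frac{89}{26080} - \frac{1225}{44077} = - \frac{28025147}{1149528160}$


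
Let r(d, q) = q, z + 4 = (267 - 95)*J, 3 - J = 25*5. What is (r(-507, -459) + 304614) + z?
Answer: 283167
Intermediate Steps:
J = -122 (J = 3 - 25*5 = 3 - 1*125 = 3 - 125 = -122)
z = -20988 (z = -4 + (267 - 95)*(-122) = -4 + 172*(-122) = -4 - 20984 = -20988)
(r(-507, -459) + 304614) + z = (-459 + 304614) - 20988 = 304155 - 20988 = 283167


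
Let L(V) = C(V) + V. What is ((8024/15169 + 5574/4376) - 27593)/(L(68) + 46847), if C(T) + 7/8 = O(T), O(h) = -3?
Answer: -1831491092562/3113939086027 ≈ -0.58816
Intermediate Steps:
C(T) = -31/8 (C(T) = -7/8 - 3 = -31/8)
L(V) = -31/8 + V
((8024/15169 + 5574/4376) - 27593)/(L(68) + 46847) = ((8024/15169 + 5574/4376) - 27593)/((-31/8 + 68) + 46847) = ((8024*(1/15169) + 5574*(1/4376)) - 27593)/(513/8 + 46847) = ((8024/15169 + 2787/2188) - 27593)/(375289/8) = (59832515/33189772 - 27593)*(8/375289) = -915745546281/33189772*8/375289 = -1831491092562/3113939086027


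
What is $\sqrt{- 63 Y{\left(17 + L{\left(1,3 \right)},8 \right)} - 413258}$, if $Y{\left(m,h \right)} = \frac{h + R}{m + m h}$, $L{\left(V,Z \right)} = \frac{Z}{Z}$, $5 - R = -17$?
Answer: $\frac{i \sqrt{3719427}}{3} \approx 642.86 i$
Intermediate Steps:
$R = 22$ ($R = 5 - -17 = 5 + 17 = 22$)
$L{\left(V,Z \right)} = 1$
$Y{\left(m,h \right)} = \frac{22 + h}{m + h m}$ ($Y{\left(m,h \right)} = \frac{h + 22}{m + m h} = \frac{22 + h}{m + h m}$)
$\sqrt{- 63 Y{\left(17 + L{\left(1,3 \right)},8 \right)} - 413258} = \sqrt{- 63 \frac{22 + 8}{\left(17 + 1\right) \left(1 + 8\right)} - 413258} = \sqrt{- 63 \cdot \frac{1}{18} \cdot \frac{1}{9} \cdot 30 - 413258} = \sqrt{\left(-63\right) \frac{5}{27} - 413258} = \sqrt{- \frac{35}{3} - 413258} = \sqrt{- \frac{1239809}{3}} = \frac{i \sqrt{3719427}}{3}$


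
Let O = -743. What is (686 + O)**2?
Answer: 3249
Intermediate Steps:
(686 + O)**2 = (686 - 743)**2 = (-57)**2 = 3249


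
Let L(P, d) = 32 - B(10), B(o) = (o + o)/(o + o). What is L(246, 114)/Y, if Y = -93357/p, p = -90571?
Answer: 2807701/93357 ≈ 30.075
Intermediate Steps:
B(o) = 1 (B(o) = (2*o)/((2*o)) = (2*o)*(1/(2*o)) = 1)
Y = 93357/90571 (Y = -93357/(-90571) = -93357*(-1/90571) = 93357/90571 ≈ 1.0308)
L(P, d) = 31 (L(P, d) = 32 - 1*1 = 32 - 1 = 31)
L(246, 114)/Y = 31/(93357/90571) = 31*(90571/93357) = 2807701/93357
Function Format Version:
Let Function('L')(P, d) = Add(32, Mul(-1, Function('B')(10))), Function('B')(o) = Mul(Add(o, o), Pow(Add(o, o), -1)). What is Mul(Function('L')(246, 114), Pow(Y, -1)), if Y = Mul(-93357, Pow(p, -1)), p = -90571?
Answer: Rational(2807701, 93357) ≈ 30.075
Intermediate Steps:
Function('B')(o) = 1 (Function('B')(o) = Mul(Mul(2, o), Pow(Mul(2, o), -1)) = Mul(Mul(2, o), Mul(Rational(1, 2), Pow(o, -1))) = 1)
Y = Rational(93357, 90571) (Y = Mul(-93357, Pow(-90571, -1)) = Mul(-93357, Rational(-1, 90571)) = Rational(93357, 90571) ≈ 1.0308)
Function('L')(P, d) = 31 (Function('L')(P, d) = Add(32, Mul(-1, 1)) = Add(32, -1) = 31)
Mul(Function('L')(246, 114), Pow(Y, -1)) = Mul(31, Pow(Rational(93357, 90571), -1)) = Mul(31, Rational(90571, 93357)) = Rational(2807701, 93357)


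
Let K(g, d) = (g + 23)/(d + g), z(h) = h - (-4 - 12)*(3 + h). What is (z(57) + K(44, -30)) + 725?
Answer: 24455/14 ≈ 1746.8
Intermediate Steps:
z(h) = 48 + 17*h (z(h) = h - (-16)*(3 + h) = h - (-48 - 16*h) = h + (48 + 16*h) = 48 + 17*h)
K(g, d) = (23 + g)/(d + g)
(z(57) + K(44, -30)) + 725 = ((48 + 17*57) + (23 + 44)/(-30 + 44)) + 725 = ((48 + 969) + 67/14) + 725 = (1017 + (1/14)*67) + 725 = (1017 + 67/14) + 725 = 14305/14 + 725 = 24455/14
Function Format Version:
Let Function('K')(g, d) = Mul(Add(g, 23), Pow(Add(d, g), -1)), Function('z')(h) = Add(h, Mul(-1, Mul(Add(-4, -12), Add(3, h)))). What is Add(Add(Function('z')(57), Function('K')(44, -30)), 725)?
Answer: Rational(24455, 14) ≈ 1746.8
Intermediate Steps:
Function('z')(h) = Add(48, Mul(17, h)) (Function('z')(h) = Add(h, Mul(-1, Mul(-16, Add(3, h)))) = Add(h, Mul(-1, Add(-48, Mul(-16, h)))) = Add(h, Add(48, Mul(16, h))) = Add(48, Mul(17, h)))
Function('K')(g, d) = Mul(Pow(Add(d, g), -1), Add(23, g)) (Function('K')(g, d) = Mul(Add(23, g), Pow(Add(d, g), -1)) = Mul(Pow(Add(d, g), -1), Add(23, g)))
Add(Add(Function('z')(57), Function('K')(44, -30)), 725) = Add(Add(Add(48, Mul(17, 57)), Mul(Pow(Add(-30, 44), -1), Add(23, 44))), 725) = Add(Add(Add(48, 969), Mul(Pow(14, -1), 67)), 725) = Add(Add(1017, Mul(Rational(1, 14), 67)), 725) = Add(Add(1017, Rational(67, 14)), 725) = Add(Rational(14305, 14), 725) = Rational(24455, 14)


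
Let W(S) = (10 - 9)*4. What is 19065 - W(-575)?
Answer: 19061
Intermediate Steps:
W(S) = 4 (W(S) = 1*4 = 4)
19065 - W(-575) = 19065 - 1*4 = 19065 - 4 = 19061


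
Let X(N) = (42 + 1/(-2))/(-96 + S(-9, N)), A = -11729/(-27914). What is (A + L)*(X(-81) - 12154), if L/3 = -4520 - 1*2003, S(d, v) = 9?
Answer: 1155225873037223/4857036 ≈ 2.3785e+8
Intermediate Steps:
A = 11729/27914 (A = -11729*(-1/27914) = 11729/27914 ≈ 0.42018)
L = -19569 (L = 3*(-4520 - 1*2003) = 3*(-4520 - 2003) = 3*(-6523) = -19569)
X(N) = -83/174 (X(N) = (42 + 1/(-2))/(-96 + 9) = (42 - ½)/(-87) = (83/2)*(-1/87) = -83/174)
(A + L)*(X(-81) - 12154) = (11729/27914 - 19569)*(-83/174 - 12154) = -546237337/27914*(-2114879/174) = 1155225873037223/4857036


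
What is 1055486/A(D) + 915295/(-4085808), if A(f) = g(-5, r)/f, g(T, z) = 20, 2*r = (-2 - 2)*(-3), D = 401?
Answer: 432329437977997/20429040 ≈ 2.1162e+7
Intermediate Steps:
r = 6 (r = ((-2 - 2)*(-3))/2 = (-4*(-3))/2 = (1/2)*12 = 6)
A(f) = 20/f
1055486/A(D) + 915295/(-4085808) = 1055486/((20/401)) + 915295/(-4085808) = 1055486/((20*(1/401))) + 915295*(-1/4085808) = 1055486/(20/401) - 915295/4085808 = 1055486*(401/20) - 915295/4085808 = 211624943/10 - 915295/4085808 = 432329437977997/20429040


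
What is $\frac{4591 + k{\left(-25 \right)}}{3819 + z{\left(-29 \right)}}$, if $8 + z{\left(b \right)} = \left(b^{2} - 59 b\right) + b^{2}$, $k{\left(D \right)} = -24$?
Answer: $\frac{4567}{7204} \approx 0.63395$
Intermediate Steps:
$z{\left(b \right)} = -8 - 59 b + 2 b^{2}$ ($z{\left(b \right)} = -8 + \left(\left(b^{2} - 59 b\right) + b^{2}\right) = -8 + \left(- 59 b + 2 b^{2}\right) = -8 - 59 b + 2 b^{2}$)
$\frac{4591 + k{\left(-25 \right)}}{3819 + z{\left(-29 \right)}} = \frac{4591 - 24}{3819 - \left(-1703 - 1682\right)} = \frac{4567}{3819 + \left(-8 + 1711 + 2 \cdot 841\right)} = \frac{4567}{3819 + \left(-8 + 1711 + 1682\right)} = \frac{4567}{3819 + 3385} = \frac{4567}{7204}$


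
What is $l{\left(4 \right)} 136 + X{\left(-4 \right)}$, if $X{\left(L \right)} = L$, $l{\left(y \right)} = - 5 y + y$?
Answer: $-2180$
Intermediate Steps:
$l{\left(y \right)} = - 4 y$
$l{\left(4 \right)} 136 + X{\left(-4 \right)} = \left(-4\right) 4 \cdot 136 - 4 = \left(-16\right) 136 - 4 = -2176 - 4 = -2180$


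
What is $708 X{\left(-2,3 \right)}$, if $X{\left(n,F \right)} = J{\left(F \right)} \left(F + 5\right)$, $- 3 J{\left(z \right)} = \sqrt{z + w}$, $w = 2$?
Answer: $- 1888 \sqrt{5} \approx -4221.7$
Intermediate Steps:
$J{\left(z \right)} = - \frac{\sqrt{2 + z}}{3}$ ($J{\left(z \right)} = - \frac{\sqrt{z + 2}}{3} = - \frac{\sqrt{2 + z}}{3}$)
$X{\left(n,F \right)} = - \frac{\sqrt{2 + F} \left(5 + F\right)}{3}$ ($X{\left(n,F \right)} = - \frac{\sqrt{2 + F}}{3} \left(F + 5\right) = - \frac{\sqrt{2 + F}}{3} \left(5 + F\right) = - \frac{\sqrt{2 + F} \left(5 + F\right)}{3}$)
$708 X{\left(-2,3 \right)} = 708 \frac{\sqrt{2 + 3} \left(-5 - 3\right)}{3} = 708 \frac{\sqrt{5} \left(-5 - 3\right)}{3} = 708 \cdot \frac{1}{3} \sqrt{5} \left(-8\right) = 708 \left(- \frac{8 \sqrt{5}}{3}\right) = - 1888 \sqrt{5}$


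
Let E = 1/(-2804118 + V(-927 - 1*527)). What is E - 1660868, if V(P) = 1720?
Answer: -4654413161465/2802398 ≈ -1.6609e+6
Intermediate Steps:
E = -1/2802398 (E = 1/(-2804118 + 1720) = 1/(-2802398) = -1/2802398 ≈ -3.5684e-7)
E - 1660868 = -1/2802398 - 1660868 = -4654413161465/2802398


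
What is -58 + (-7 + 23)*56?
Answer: 838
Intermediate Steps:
-58 + (-7 + 23)*56 = -58 + 16*56 = -58 + 896 = 838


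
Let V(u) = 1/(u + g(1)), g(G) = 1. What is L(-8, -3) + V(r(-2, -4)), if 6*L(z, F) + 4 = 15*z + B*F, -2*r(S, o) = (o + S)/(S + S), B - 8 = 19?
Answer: -181/6 ≈ -30.167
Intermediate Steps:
B = 27 (B = 8 + 19 = 27)
r(S, o) = -(S + o)/(4*S) (r(S, o) = -(o + S)/(2*(S + S)) = -(S + o)/(2*(2*S)) = -(S + o)*1/(2*S)/2 = -(S + o)/(4*S))
V(u) = 1/(1 + u) (V(u) = 1/(u + 1) = 1/(1 + u))
L(z, F) = -2/3 + 5*z/2 + 9*F/2 (L(z, F) = -2/3 + (15*z + 27*F)/6 = -2/3 + (5*z/2 + 9*F/2) = -2/3 + 5*z/2 + 9*F/2)
L(-8, -3) + V(r(-2, -4)) = (-2/3 + (5/2)*(-8) + (9/2)*(-3)) + 1/(1 + (1/4)*(-1*(-2) - 1*(-4))/(-2)) = (-2/3 - 20 - 27/2) + 1/(1 + (1/4)*(-1/2)*(2 + 4)) = -205/6 + 1/(1 + (1/4)*(-1/2)*6) = -205/6 + 1/(1 - 3/4) = -205/6 + 1/(1/4) = -205/6 + 4 = -181/6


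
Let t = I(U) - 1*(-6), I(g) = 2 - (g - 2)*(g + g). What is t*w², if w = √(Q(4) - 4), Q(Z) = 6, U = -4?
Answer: -80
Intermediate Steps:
w = √2 (w = √(6 - 4) = √2 ≈ 1.4142)
I(g) = 2 - 2*g*(-2 + g) (I(g) = 2 - (-2 + g)*2*g = 2 - 2*g*(-2 + g))
t = -40 (t = (2 - 2*(-4)² + 4*(-4)) - 1*(-6) = (2 - 2*16 - 16) + 6 = (2 - 32 - 16) + 6 = -46 + 6 = -40)
t*w² = -40*(√2)² = -40*2 = -80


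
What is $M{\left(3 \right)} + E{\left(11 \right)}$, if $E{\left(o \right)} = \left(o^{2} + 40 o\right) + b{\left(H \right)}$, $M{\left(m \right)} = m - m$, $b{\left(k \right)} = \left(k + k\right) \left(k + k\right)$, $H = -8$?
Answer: $817$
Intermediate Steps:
$b{\left(k \right)} = 4 k^{2}$ ($b{\left(k \right)} = 2 k 2 k = 4 k^{2}$)
$M{\left(m \right)} = 0$
$E{\left(o \right)} = 256 + o^{2} + 40 o$ ($E{\left(o \right)} = \left(o^{2} + 40 o\right) + 4 \left(-8\right)^{2} = \left(o^{2} + 40 o\right) + 4 \cdot 64 = \left(o^{2} + 40 o\right) + 256 = 256 + o^{2} + 40 o$)
$M{\left(3 \right)} + E{\left(11 \right)} = 0 + \left(256 + 11^{2} + 40 \cdot 11\right) = 0 + \left(256 + 121 + 440\right) = 0 + 817 = 817$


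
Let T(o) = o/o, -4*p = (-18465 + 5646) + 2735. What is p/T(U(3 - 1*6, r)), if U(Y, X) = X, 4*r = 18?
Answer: 2521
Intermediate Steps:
r = 9/2 (r = (1/4)*18 = 9/2 ≈ 4.5000)
p = 2521 (p = -((-18465 + 5646) + 2735)/4 = -(-12819 + 2735)/4 = -1/4*(-10084) = 2521)
T(o) = 1
p/T(U(3 - 1*6, r)) = 2521/1 = 2521*1 = 2521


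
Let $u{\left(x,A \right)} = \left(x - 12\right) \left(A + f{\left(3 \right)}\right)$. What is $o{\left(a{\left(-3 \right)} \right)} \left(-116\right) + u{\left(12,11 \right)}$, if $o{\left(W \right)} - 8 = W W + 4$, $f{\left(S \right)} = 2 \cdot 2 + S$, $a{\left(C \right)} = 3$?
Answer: $-2436$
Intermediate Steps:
$f{\left(S \right)} = 4 + S$
$o{\left(W \right)} = 12 + W^{2}$ ($o{\left(W \right)} = 8 + \left(W W + 4\right) = 8 + \left(W^{2} + 4\right) = 8 + \left(4 + W^{2}\right) = 12 + W^{2}$)
$u{\left(x,A \right)} = \left(-12 + x\right) \left(7 + A\right)$ ($u{\left(x,A \right)} = \left(x - 12\right) \left(A + \left(4 + 3\right)\right) = \left(-12 + x\right) \left(A + 7\right) = \left(-12 + x\right) \left(7 + A\right)$)
$o{\left(a{\left(-3 \right)} \right)} \left(-116\right) + u{\left(12,11 \right)} = \left(12 + 3^{2}\right) \left(-116\right) + \left(-84 - 132 + 7 \cdot 12 + 11 \cdot 12\right) = \left(12 + 9\right) \left(-116\right) + \left(-84 - 132 + 84 + 132\right) = 21 \left(-116\right) + 0 = -2436 + 0 = -2436$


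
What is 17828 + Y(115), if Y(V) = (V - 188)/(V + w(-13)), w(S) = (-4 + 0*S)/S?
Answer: 26723223/1499 ≈ 17827.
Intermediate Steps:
w(S) = -4/S (w(S) = (-4 + 0)/S = -4/S)
Y(V) = (-188 + V)/(4/13 + V) (Y(V) = (V - 188)/(V - 4/(-13)) = (-188 + V)/(V - 4*(-1/13)) = (-188 + V)/(V + 4/13) = (-188 + V)/(4/13 + V))
17828 + Y(115) = 17828 + 13*(-188 + 115)/(4 + 13*115) = 17828 + 13*(-73)/(4 + 1495) = 17828 + 13*(-73)/1499 = 17828 + 13*(1/1499)*(-73) = 17828 - 949/1499 = 26723223/1499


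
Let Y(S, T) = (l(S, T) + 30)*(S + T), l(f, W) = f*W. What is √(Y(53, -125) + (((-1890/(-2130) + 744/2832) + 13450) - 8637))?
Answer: √33667348805282/8378 ≈ 692.57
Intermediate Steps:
l(f, W) = W*f
Y(S, T) = (30 + S*T)*(S + T) (Y(S, T) = (T*S + 30)*(S + T) = (S*T + 30)*(S + T) = (30 + S*T)*(S + T))
√(Y(53, -125) + (((-1890/(-2130) + 744/2832) + 13450) - 8637)) = √((30*53 + 30*(-125) + 53*(-125)² - 125*53²) + (((-1890/(-2130) + 744/2832) + 13450) - 8637)) = √((1590 - 3750 + 53*15625 - 125*2809) + (((-1890*(-1/2130) + 744*(1/2832)) + 13450) - 8637)) = √((1590 - 3750 + 828125 - 351125) + (((63/71 + 31/118) + 13450) - 8637)) = √(474840 + ((9635/8378 + 13450) - 8637)) = √(474840 + (112693735/8378 - 8637)) = √(474840 + 40332949/8378) = √(4018542469/8378) = √33667348805282/8378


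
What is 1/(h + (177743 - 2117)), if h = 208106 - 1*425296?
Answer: -1/41564 ≈ -2.4059e-5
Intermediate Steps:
h = -217190 (h = 208106 - 425296 = -217190)
1/(h + (177743 - 2117)) = 1/(-217190 + (177743 - 2117)) = 1/(-217190 + 175626) = 1/(-41564) = -1/41564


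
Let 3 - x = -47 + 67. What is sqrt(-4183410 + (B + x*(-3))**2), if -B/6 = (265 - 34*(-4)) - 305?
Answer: I*sqrt(3907785) ≈ 1976.8*I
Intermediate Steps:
x = -17 (x = 3 - (-47 + 67) = 3 - 1*20 = 3 - 20 = -17)
B = -576 (B = -6*((265 - 34*(-4)) - 305) = -6*((265 - 1*(-136)) - 305) = -6*((265 + 136) - 305) = -6*(401 - 305) = -6*96 = -576)
sqrt(-4183410 + (B + x*(-3))**2) = sqrt(-4183410 + (-576 - 17*(-3))**2) = sqrt(-4183410 + (-576 + 51)**2) = sqrt(-4183410 + (-525)**2) = sqrt(-4183410 + 275625) = sqrt(-3907785) = I*sqrt(3907785)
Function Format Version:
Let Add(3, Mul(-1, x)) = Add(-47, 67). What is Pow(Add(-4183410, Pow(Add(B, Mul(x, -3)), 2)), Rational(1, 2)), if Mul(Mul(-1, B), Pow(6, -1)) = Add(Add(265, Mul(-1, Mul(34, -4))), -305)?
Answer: Mul(I, Pow(3907785, Rational(1, 2))) ≈ Mul(1976.8, I)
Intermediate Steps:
x = -17 (x = Add(3, Mul(-1, Add(-47, 67))) = Add(3, Mul(-1, 20)) = Add(3, -20) = -17)
B = -576 (B = Mul(-6, Add(Add(265, Mul(-1, Mul(34, -4))), -305)) = Mul(-6, Add(Add(265, Mul(-1, -136)), -305)) = Mul(-6, Add(Add(265, 136), -305)) = Mul(-6, Add(401, -305)) = Mul(-6, 96) = -576)
Pow(Add(-4183410, Pow(Add(B, Mul(x, -3)), 2)), Rational(1, 2)) = Pow(Add(-4183410, Pow(Add(-576, Mul(-17, -3)), 2)), Rational(1, 2)) = Pow(Add(-4183410, Pow(Add(-576, 51), 2)), Rational(1, 2)) = Pow(Add(-4183410, Pow(-525, 2)), Rational(1, 2)) = Pow(Add(-4183410, 275625), Rational(1, 2)) = Pow(-3907785, Rational(1, 2)) = Mul(I, Pow(3907785, Rational(1, 2)))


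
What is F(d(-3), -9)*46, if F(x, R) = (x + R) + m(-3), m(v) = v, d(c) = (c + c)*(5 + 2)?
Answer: -2484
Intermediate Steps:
d(c) = 14*c (d(c) = (2*c)*7 = 14*c)
F(x, R) = -3 + R + x (F(x, R) = (x + R) - 3 = (R + x) - 3 = -3 + R + x)
F(d(-3), -9)*46 = (-3 - 9 + 14*(-3))*46 = (-3 - 9 - 42)*46 = -54*46 = -2484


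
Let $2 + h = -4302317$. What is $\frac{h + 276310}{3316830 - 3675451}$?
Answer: $\frac{4026009}{358621} \approx 11.226$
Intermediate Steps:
$h = -4302319$ ($h = -2 - 4302317 = -4302319$)
$\frac{h + 276310}{3316830 - 3675451} = \frac{-4302319 + 276310}{3316830 - 3675451} = - \frac{4026009}{-358621} = \left(-4026009\right) \left(- \frac{1}{358621}\right) = \frac{4026009}{358621}$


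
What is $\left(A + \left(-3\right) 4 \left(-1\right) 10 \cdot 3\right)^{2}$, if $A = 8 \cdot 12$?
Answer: $207936$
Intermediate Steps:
$A = 96$
$\left(A + \left(-3\right) 4 \left(-1\right) 10 \cdot 3\right)^{2} = \left(96 + \left(-3\right) 4 \left(-1\right) 10 \cdot 3\right)^{2} = \left(96 + \left(-12\right) \left(-1\right) 10 \cdot 3\right)^{2} = \left(96 + 12 \cdot 10 \cdot 3\right)^{2} = \left(96 + 120 \cdot 3\right)^{2} = \left(96 + 360\right)^{2} = 456^{2} = 207936$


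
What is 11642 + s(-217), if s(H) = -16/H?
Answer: 2526330/217 ≈ 11642.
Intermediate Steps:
11642 + s(-217) = 11642 - 16/(-217) = 11642 - 16*(-1/217) = 11642 + 16/217 = 2526330/217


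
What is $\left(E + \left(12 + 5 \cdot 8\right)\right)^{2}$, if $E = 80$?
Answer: $17424$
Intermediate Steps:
$\left(E + \left(12 + 5 \cdot 8\right)\right)^{2} = \left(80 + \left(12 + 5 \cdot 8\right)\right)^{2} = \left(80 + \left(12 + 40\right)\right)^{2} = \left(80 + 52\right)^{2} = 132^{2} = 17424$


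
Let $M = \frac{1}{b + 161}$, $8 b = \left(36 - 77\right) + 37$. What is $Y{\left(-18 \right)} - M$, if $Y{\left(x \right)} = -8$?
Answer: $- \frac{2570}{321} \approx -8.0062$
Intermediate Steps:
$b = - \frac{1}{2}$ ($b = \frac{\left(36 - 77\right) + 37}{8} = \frac{-41 + 37}{8} = \frac{1}{8} \left(-4\right) = - \frac{1}{2} \approx -0.5$)
$M = \frac{2}{321}$ ($M = \frac{1}{- \frac{1}{2} + 161} = \frac{1}{\frac{321}{2}} = \frac{2}{321} \approx 0.0062305$)
$Y{\left(-18 \right)} - M = -8 - \frac{2}{321} = - \frac{2570}{321}$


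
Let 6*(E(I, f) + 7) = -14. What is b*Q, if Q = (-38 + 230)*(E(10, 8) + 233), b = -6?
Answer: -257664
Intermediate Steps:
E(I, f) = -28/3 (E(I, f) = -7 + (1/6)*(-14) = -7 - 7/3 = -28/3)
Q = 42944 (Q = (-38 + 230)*(-28/3 + 233) = 192*(671/3) = 42944)
b*Q = -6*42944 = -257664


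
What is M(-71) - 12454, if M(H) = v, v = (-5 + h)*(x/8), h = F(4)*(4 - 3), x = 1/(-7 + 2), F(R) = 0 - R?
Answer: -498151/40 ≈ -12454.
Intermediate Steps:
F(R) = -R
x = -⅕ (x = 1/(-5) = -⅕ ≈ -0.20000)
h = -4 (h = (-1*4)*(4 - 3) = -4*1 = -4)
v = 9/40 (v = (-5 - 4)*(-⅕/8) = -(-9)/(5*8) = -9*(-1/40) = 9/40 ≈ 0.22500)
M(H) = 9/40
M(-71) - 12454 = 9/40 - 12454 = -498151/40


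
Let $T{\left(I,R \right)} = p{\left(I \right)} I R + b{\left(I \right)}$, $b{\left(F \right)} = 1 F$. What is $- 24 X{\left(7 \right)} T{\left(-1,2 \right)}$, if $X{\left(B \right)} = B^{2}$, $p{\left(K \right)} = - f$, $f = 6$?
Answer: $-12936$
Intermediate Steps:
$b{\left(F \right)} = F$
$p{\left(K \right)} = -6$ ($p{\left(K \right)} = \left(-1\right) 6 = -6$)
$T{\left(I,R \right)} = I - 6 I R$ ($T{\left(I,R \right)} = - 6 I R + I = I - 6 I R$)
$- 24 X{\left(7 \right)} T{\left(-1,2 \right)} = - 24 \cdot 7^{2} \left(- (1 - 12)\right) = \left(-24\right) 49 \left(- (1 - 12)\right) = - 1176 \left(\left(-1\right) \left(-11\right)\right) = \left(-1176\right) 11 = -12936$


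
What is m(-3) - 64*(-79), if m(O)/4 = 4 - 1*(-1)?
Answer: 5076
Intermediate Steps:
m(O) = 20 (m(O) = 4*(4 - 1*(-1)) = 4*(4 + 1) = 4*5 = 20)
m(-3) - 64*(-79) = 20 - 64*(-79) = 20 + 5056 = 5076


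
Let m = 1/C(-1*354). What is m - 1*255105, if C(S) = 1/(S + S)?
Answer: -255813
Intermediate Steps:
C(S) = 1/(2*S)
m = -708 (m = 1/(1/(2*((-1*354)))) = 1/((½)/(-354)) = 1/((½)*(-1/354)) = 1/(-1/708) = -708)
m - 1*255105 = -708 - 1*255105 = -708 - 255105 = -255813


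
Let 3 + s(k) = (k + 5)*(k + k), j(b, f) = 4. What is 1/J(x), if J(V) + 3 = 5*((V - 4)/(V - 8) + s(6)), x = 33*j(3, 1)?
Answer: 31/20062 ≈ 0.0015452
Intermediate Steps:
s(k) = -3 + 2*k*(5 + k) (s(k) = -3 + (k + 5)*(k + k) = -3 + (5 + k)*(2*k) = -3 + 2*k*(5 + k))
x = 132 (x = 33*4 = 132)
J(V) = 642 + 5*(-4 + V)/(-8 + V) (J(V) = -3 + 5*((V - 4)/(V - 8) + (-3 + 2*6² + 10*6)) = -3 + 5*((-4 + V)/(-8 + V) + (-3 + 2*36 + 60)) = -3 + 5*((-4 + V)/(-8 + V) + (-3 + 72 + 60)) = -3 + 5*((-4 + V)/(-8 + V) + 129) = -3 + 5*(129 + (-4 + V)/(-8 + V)) = -3 + (645 + 5*(-4 + V)/(-8 + V)) = 642 + 5*(-4 + V)/(-8 + V))
1/J(x) = 1/((-5156 + 647*132)/(-8 + 132)) = 1/((-5156 + 85404)/124) = 1/((1/124)*80248) = 1/(20062/31) = 31/20062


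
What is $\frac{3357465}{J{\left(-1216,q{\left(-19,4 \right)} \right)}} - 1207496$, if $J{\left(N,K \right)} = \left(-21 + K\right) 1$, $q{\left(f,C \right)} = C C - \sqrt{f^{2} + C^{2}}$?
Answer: $- \frac{408251267}{352} - \frac{3357465 \sqrt{377}}{352} \approx -1.345 \cdot 10^{6}$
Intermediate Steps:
$q{\left(f,C \right)} = C^{2} - \sqrt{C^{2} + f^{2}}$
$J{\left(N,K \right)} = -21 + K$
$\frac{3357465}{J{\left(-1216,q{\left(-19,4 \right)} \right)}} - 1207496 = \frac{3357465}{-21 + \left(4^{2} - \sqrt{4^{2} + \left(-19\right)^{2}}\right)} - 1207496 = \frac{3357465}{-21 + \left(16 - \sqrt{16 + 361}\right)} - 1207496 = \frac{3357465}{-21 + \left(16 - \sqrt{377}\right)} - 1207496 = \frac{3357465}{-5 - \sqrt{377}} - 1207496 = -1207496 + \frac{3357465}{-5 - \sqrt{377}}$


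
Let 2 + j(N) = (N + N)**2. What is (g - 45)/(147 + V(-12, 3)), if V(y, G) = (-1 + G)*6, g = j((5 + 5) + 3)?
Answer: 629/159 ≈ 3.9560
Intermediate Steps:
j(N) = -2 + 4*N**2 (j(N) = -2 + (N + N)**2 = -2 + (2*N)**2 = -2 + 4*N**2)
g = 674 (g = -2 + 4*((5 + 5) + 3)**2 = -2 + 4*(10 + 3)**2 = -2 + 4*13**2 = -2 + 4*169 = -2 + 676 = 674)
V(y, G) = -6 + 6*G
(g - 45)/(147 + V(-12, 3)) = (674 - 45)/(147 + (-6 + 6*3)) = 629/(147 + (-6 + 18)) = 629/(147 + 12) = 629/159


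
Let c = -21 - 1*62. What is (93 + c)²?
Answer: 100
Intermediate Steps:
c = -83 (c = -21 - 62 = -83)
(93 + c)² = (93 - 83)² = 10² = 100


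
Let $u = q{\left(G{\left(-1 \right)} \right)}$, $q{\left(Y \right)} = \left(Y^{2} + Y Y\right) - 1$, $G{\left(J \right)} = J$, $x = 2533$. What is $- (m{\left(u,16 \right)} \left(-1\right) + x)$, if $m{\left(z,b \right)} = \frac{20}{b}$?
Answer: $- \frac{10127}{4} \approx -2531.8$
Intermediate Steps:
$q{\left(Y \right)} = -1 + 2 Y^{2}$ ($q{\left(Y \right)} = \left(Y^{2} + Y^{2}\right) - 1 = 2 Y^{2} - 1 = -1 + 2 Y^{2}$)
$u = 1$ ($u = -1 + 2 \left(-1\right)^{2} = -1 + 2 \cdot 1 = -1 + 2 = 1$)
$- (m{\left(u,16 \right)} \left(-1\right) + x) = - (\frac{20}{16} \left(-1\right) + 2533) = - (20 \cdot \frac{1}{16} \left(-1\right) + 2533) = - (\frac{5}{4} \left(-1\right) + 2533) = - (- \frac{5}{4} + 2533) = \left(-1\right) \frac{10127}{4} = - \frac{10127}{4}$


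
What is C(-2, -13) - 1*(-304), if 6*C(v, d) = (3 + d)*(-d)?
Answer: 847/3 ≈ 282.33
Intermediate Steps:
C(v, d) = -d*(3 + d)/6 (C(v, d) = ((3 + d)*(-d))/6 = (-d*(3 + d))/6 = -d*(3 + d)/6)
C(-2, -13) - 1*(-304) = -1/6*(-13)*(3 - 13) - 1*(-304) = -1/6*(-13)*(-10) + 304 = -65/3 + 304 = 847/3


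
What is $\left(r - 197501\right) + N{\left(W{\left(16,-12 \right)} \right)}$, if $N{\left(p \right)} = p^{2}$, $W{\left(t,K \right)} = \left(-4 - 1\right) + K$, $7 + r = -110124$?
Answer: $-307343$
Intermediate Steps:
$r = -110131$ ($r = -7 - 110124 = -110131$)
$W{\left(t,K \right)} = -5 + K$ ($W{\left(t,K \right)} = \left(-4 - 1\right) + K = -5 + K$)
$\left(r - 197501\right) + N{\left(W{\left(16,-12 \right)} \right)} = \left(-110131 - 197501\right) + \left(-5 - 12\right)^{2} = -307632 + \left(-17\right)^{2} = -307632 + 289 = -307343$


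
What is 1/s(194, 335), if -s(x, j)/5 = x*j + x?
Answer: -1/325920 ≈ -3.0682e-6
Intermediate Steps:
s(x, j) = -5*x - 5*j*x (s(x, j) = -5*(x*j + x) = -5*(j*x + x) = -5*(x + j*x) = -5*x - 5*j*x)
1/s(194, 335) = 1/(-5*194*(1 + 335)) = 1/(-5*194*336) = 1/(-325920) = -1/325920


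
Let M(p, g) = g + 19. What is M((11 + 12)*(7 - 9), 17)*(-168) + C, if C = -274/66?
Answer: -199721/33 ≈ -6052.1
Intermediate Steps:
C = -137/33 (C = -274*1/66 = -137/33 ≈ -4.1515)
M(p, g) = 19 + g
M((11 + 12)*(7 - 9), 17)*(-168) + C = (19 + 17)*(-168) - 137/33 = 36*(-168) - 137/33 = -6048 - 137/33 = -199721/33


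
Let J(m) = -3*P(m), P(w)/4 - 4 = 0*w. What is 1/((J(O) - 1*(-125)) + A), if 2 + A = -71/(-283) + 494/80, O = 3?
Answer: 11320/921741 ≈ 0.012281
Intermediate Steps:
P(w) = 16 (P(w) = 16 + 4*(0*w) = 16 + 4*0 = 16 + 0 = 16)
J(m) = -48 (J(m) = -3*16 = -48)
A = 50101/11320 (A = -2 + (-71/(-283) + 494/80) = -2 + (-71*(-1/283) + 494*(1/80)) = -2 + (71/283 + 247/40) = -2 + 72741/11320 = 50101/11320 ≈ 4.4259)
1/((J(O) - 1*(-125)) + A) = 1/((-48 - 1*(-125)) + 50101/11320) = 1/((-48 + 125) + 50101/11320) = 1/(77 + 50101/11320) = 1/(921741/11320) = 11320/921741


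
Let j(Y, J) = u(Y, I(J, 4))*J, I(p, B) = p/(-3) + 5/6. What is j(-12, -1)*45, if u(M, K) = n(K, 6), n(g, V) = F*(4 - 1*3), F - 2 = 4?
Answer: -270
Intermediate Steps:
F = 6 (F = 2 + 4 = 6)
I(p, B) = ⅚ - p/3 (I(p, B) = p*(-⅓) + 5*(⅙) = -p/3 + ⅚ = ⅚ - p/3)
n(g, V) = 6 (n(g, V) = 6*(4 - 1*3) = 6*(4 - 3) = 6*1 = 6)
u(M, K) = 6
j(Y, J) = 6*J
j(-12, -1)*45 = (6*(-1))*45 = -6*45 = -270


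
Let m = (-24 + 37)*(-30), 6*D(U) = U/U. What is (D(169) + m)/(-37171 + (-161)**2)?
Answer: 2339/67500 ≈ 0.034652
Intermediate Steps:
D(U) = 1/6 (D(U) = (U/U)/6 = (1/6)*1 = 1/6)
m = -390 (m = 13*(-30) = -390)
(D(169) + m)/(-37171 + (-161)**2) = (1/6 - 390)/(-37171 + (-161)**2) = -2339/(6*(-37171 + 25921)) = -2339/6/(-11250) = -2339/6*(-1/11250) = 2339/67500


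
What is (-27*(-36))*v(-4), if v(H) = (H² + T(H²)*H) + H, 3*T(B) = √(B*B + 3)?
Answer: 11664 - 1296*√259 ≈ -9193.1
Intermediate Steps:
T(B) = √(3 + B²)/3 (T(B) = √(B*B + 3)/3 = √(B² + 3)/3 = √(3 + B²)/3)
v(H) = H + H² + H*√(3 + H⁴)/3 (v(H) = (H² + (√(3 + (H²)²)/3)*H) + H = (H² + (√(3 + H⁴)/3)*H) + H = (H² + H*√(3 + H⁴)/3) + H = H + H² + H*√(3 + H⁴)/3)
(-27*(-36))*v(-4) = (-27*(-36))*((⅓)*(-4)*(3 + √(3 + (-4)⁴) + 3*(-4))) = 972*((⅓)*(-4)*(3 + √(3 + 256) - 12)) = 972*((⅓)*(-4)*(3 + √259 - 12)) = 972*((⅓)*(-4)*(-9 + √259)) = 972*(12 - 4*√259/3) = 11664 - 1296*√259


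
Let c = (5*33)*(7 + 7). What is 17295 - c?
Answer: 14985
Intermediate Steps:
c = 2310 (c = 165*14 = 2310)
17295 - c = 17295 - 1*2310 = 17295 - 2310 = 14985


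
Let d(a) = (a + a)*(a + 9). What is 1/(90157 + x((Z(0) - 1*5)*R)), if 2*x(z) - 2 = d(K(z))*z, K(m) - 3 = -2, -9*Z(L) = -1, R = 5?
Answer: 9/809222 ≈ 1.1122e-5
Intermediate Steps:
Z(L) = 1/9 (Z(L) = -1/9*(-1) = 1/9)
K(m) = 1 (K(m) = 3 - 2 = 1)
d(a) = 2*a*(9 + a) (d(a) = (2*a)*(9 + a) = 2*a*(9 + a))
x(z) = 1 + 10*z (x(z) = 1 + ((2*1*(9 + 1))*z)/2 = 1 + ((2*1*10)*z)/2 = 1 + (20*z)/2 = 1 + 10*z)
1/(90157 + x((Z(0) - 1*5)*R)) = 1/(90157 + (1 + 10*((1/9 - 1*5)*5))) = 1/(90157 + (1 + 10*((1/9 - 5)*5))) = 1/(90157 + (1 + 10*(-44/9*5))) = 1/(90157 + (1 + 10*(-220/9))) = 1/(90157 + (1 - 2200/9)) = 1/(90157 - 2191/9) = 1/(809222/9) = 9/809222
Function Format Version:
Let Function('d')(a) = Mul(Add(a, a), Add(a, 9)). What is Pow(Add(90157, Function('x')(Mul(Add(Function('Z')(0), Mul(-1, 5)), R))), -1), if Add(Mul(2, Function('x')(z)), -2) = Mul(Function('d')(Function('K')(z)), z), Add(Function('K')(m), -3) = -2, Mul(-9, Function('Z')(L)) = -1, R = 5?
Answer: Rational(9, 809222) ≈ 1.1122e-5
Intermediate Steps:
Function('Z')(L) = Rational(1, 9) (Function('Z')(L) = Mul(Rational(-1, 9), -1) = Rational(1, 9))
Function('K')(m) = 1 (Function('K')(m) = Add(3, -2) = 1)
Function('d')(a) = Mul(2, a, Add(9, a)) (Function('d')(a) = Mul(Mul(2, a), Add(9, a)) = Mul(2, a, Add(9, a)))
Function('x')(z) = Add(1, Mul(10, z)) (Function('x')(z) = Add(1, Mul(Rational(1, 2), Mul(Mul(2, 1, Add(9, 1)), z))) = Add(1, Mul(Rational(1, 2), Mul(Mul(2, 1, 10), z))) = Add(1, Mul(Rational(1, 2), Mul(20, z))) = Add(1, Mul(10, z)))
Pow(Add(90157, Function('x')(Mul(Add(Function('Z')(0), Mul(-1, 5)), R))), -1) = Pow(Add(90157, Add(1, Mul(10, Mul(Add(Rational(1, 9), Mul(-1, 5)), 5)))), -1) = Pow(Add(90157, Add(1, Mul(10, Mul(Add(Rational(1, 9), -5), 5)))), -1) = Pow(Add(90157, Add(1, Mul(10, Mul(Rational(-44, 9), 5)))), -1) = Pow(Add(90157, Add(1, Mul(10, Rational(-220, 9)))), -1) = Pow(Add(90157, Add(1, Rational(-2200, 9))), -1) = Pow(Add(90157, Rational(-2191, 9)), -1) = Pow(Rational(809222, 9), -1) = Rational(9, 809222)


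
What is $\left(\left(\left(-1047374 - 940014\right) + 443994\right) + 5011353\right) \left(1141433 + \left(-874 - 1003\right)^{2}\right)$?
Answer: $16176509768958$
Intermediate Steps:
$\left(\left(\left(-1047374 - 940014\right) + 443994\right) + 5011353\right) \left(1141433 + \left(-874 - 1003\right)^{2}\right) = \left(\left(-1987388 + 443994\right) + 5011353\right) \left(1141433 + \left(-1877\right)^{2}\right) = \left(-1543394 + 5011353\right) \left(1141433 + 3523129\right) = 3467959 \cdot 4664562 = 16176509768958$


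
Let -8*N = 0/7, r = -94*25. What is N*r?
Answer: 0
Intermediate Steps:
r = -2350
N = 0 (N = -0/7 = -1/8*0 = 0)
N*r = 0*(-2350) = 0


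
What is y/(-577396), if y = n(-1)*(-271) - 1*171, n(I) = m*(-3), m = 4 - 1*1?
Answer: -567/144349 ≈ -0.0039280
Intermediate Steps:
m = 3 (m = 4 - 1 = 3)
n(I) = -9 (n(I) = 3*(-3) = -9)
y = 2268 (y = -9*(-271) - 1*171 = 2439 - 171 = 2268)
y/(-577396) = 2268/(-577396) = 2268*(-1/577396) = -567/144349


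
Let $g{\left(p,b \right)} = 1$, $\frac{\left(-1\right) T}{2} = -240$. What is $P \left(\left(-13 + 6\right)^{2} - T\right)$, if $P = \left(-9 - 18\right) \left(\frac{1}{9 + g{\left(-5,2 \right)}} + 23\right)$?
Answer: $\frac{2688147}{10} \approx 2.6881 \cdot 10^{5}$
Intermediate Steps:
$T = 480$ ($T = \left(-2\right) \left(-240\right) = 480$)
$P = - \frac{6237}{10}$ ($P = \left(-9 - 18\right) \left(\frac{1}{9 + 1} + 23\right) = - 27 \left(\frac{1}{10} + 23\right) = \left(-27\right) \frac{231}{10} = - \frac{6237}{10} \approx -623.7$)
$P \left(\left(-13 + 6\right)^{2} - T\right) = - \frac{6237 \left(\left(-13 + 6\right)^{2} - 480\right)}{10} = - \frac{6237 \left(\left(-7\right)^{2} - 480\right)}{10} = - \frac{6237 \left(49 - 480\right)}{10} = \left(- \frac{6237}{10}\right) \left(-431\right) = \frac{2688147}{10}$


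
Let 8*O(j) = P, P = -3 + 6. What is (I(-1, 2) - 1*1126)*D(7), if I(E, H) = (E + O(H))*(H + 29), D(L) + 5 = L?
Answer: -9163/4 ≈ -2290.8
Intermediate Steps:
P = 3
O(j) = 3/8 (O(j) = (⅛)*3 = 3/8)
D(L) = -5 + L
I(E, H) = (29 + H)*(3/8 + E) (I(E, H) = (E + 3/8)*(H + 29) = (3/8 + E)*(29 + H) = (29 + H)*(3/8 + E))
(I(-1, 2) - 1*1126)*D(7) = ((87/8 + 29*(-1) + (3/8)*2 - 1*2) - 1*1126)*(-5 + 7) = ((87/8 - 29 + ¾ - 2) - 1126)*2 = (-155/8 - 1126)*2 = -9163/8*2 = -9163/4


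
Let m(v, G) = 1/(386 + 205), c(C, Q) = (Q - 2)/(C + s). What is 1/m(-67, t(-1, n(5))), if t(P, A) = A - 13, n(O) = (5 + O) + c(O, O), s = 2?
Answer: 591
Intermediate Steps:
c(C, Q) = (-2 + Q)/(2 + C) (c(C, Q) = (Q - 2)/(C + 2) = (-2 + Q)/(2 + C))
n(O) = 5 + O + (-2 + O)/(2 + O) (n(O) = (5 + O) + (-2 + O)/(2 + O) = 5 + O + (-2 + O)/(2 + O))
t(P, A) = -13 + A
m(v, G) = 1/591
1/m(-67, t(-1, n(5))) = 1/(1/591) = 591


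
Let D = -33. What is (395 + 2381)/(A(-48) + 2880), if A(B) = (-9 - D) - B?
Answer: 347/369 ≈ 0.94038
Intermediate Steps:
A(B) = 24 - B (A(B) = (-9 - 1*(-33)) - B = (-9 + 33) - B = 24 - B)
(395 + 2381)/(A(-48) + 2880) = (395 + 2381)/((24 - 1*(-48)) + 2880) = 2776/((24 + 48) + 2880) = 2776/(72 + 2880) = 2776/2952 = 2776*(1/2952) = 347/369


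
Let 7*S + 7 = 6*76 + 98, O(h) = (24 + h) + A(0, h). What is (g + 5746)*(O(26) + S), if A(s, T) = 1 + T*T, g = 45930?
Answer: 291245936/7 ≈ 4.1607e+7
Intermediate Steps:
A(s, T) = 1 + T**2
O(h) = 25 + h + h**2 (O(h) = (24 + h) + (1 + h**2) = 25 + h + h**2)
S = 547/7 (S = -1 + (6*76 + 98)/7 = -1 + (456 + 98)/7 = -1 + (1/7)*554 = -1 + 554/7 = 547/7 ≈ 78.143)
(g + 5746)*(O(26) + S) = (45930 + 5746)*((25 + 26 + 26**2) + 547/7) = 51676*((25 + 26 + 676) + 547/7) = 51676*(727 + 547/7) = 51676*(5636/7) = 291245936/7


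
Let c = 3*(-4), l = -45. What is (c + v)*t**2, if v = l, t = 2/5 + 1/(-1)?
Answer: -513/25 ≈ -20.520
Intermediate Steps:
t = -3/5 (t = 2*(1/5) + 1*(-1) = 2/5 - 1 = -3/5 ≈ -0.60000)
v = -45
c = -12
(c + v)*t**2 = (-12 - 45)*(-3/5)**2 = -57*9/25 = -513/25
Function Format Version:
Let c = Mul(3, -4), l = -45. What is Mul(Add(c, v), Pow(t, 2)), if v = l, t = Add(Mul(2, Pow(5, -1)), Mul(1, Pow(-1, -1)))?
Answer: Rational(-513, 25) ≈ -20.520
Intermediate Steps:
t = Rational(-3, 5) (t = Add(Mul(2, Rational(1, 5)), Mul(1, -1)) = Add(Rational(2, 5), -1) = Rational(-3, 5) ≈ -0.60000)
v = -45
c = -12
Mul(Add(c, v), Pow(t, 2)) = Mul(Add(-12, -45), Pow(Rational(-3, 5), 2)) = Mul(-57, Rational(9, 25)) = Rational(-513, 25)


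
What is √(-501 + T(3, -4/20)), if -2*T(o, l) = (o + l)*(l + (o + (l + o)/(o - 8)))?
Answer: I*√315085/25 ≈ 22.453*I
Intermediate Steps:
T(o, l) = -(l + o)*(l + o + (l + o)/(-8 + o))/2 (T(o, l) = -(o + l)*(l + (o + (l + o)/(o - 8)))/2 = -(l + o)*(l + (o + (l + o)/(-8 + o)))/2 = -(l + o)*(l + o + (l + o)/(-8 + o))/2)
√(-501 + T(3, -4/20)) = √(-501 + (-1*3³ + 7*(-4/20)² + 7*3² - 1*3*(-4/20)² - 2*(-4/20)*3² + 14*(-4/20)*3)/(2*(-8 + 3))) = √(-501 + (½)*(-1*27 + 7*(-4*1/20)² + 7*9 - 1*3*(-4*1/20)² - 2*(-4*1/20)*9 + 14*(-4*1/20)*3)/(-5)) = √(-501 + (½)*(-⅕)*(-27 + 7*(-⅕)² + 63 - 1*3*(-⅕)² - 2*(-⅕)*9 + 14*(-⅕)*3)) = √(-501 + (½)*(-⅕)*(-27 + 7*(1/25) + 63 - 1*3*1/25 + 18/5 - 42/5)) = √(-501 + (½)*(-⅕)*(-27 + 7/25 + 63 - 3/25 + 18/5 - 42/5)) = √(-501 + (½)*(-⅕)*(784/25)) = √(-501 - 392/125) = √(-63017/125) = I*√315085/25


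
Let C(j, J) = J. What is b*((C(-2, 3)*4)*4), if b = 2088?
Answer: 100224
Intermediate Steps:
b*((C(-2, 3)*4)*4) = 2088*((3*4)*4) = 2088*(12*4) = 2088*48 = 100224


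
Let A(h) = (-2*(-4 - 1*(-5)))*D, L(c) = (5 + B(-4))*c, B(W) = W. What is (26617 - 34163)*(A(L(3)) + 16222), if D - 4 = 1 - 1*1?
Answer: -122350844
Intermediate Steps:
L(c) = c (L(c) = (5 - 4)*c = 1*c = c)
D = 4 (D = 4 + (1 - 1*1) = 4 + (1 - 1) = 4 + 0 = 4)
A(h) = -8 (A(h) = -2*(-4 - 1*(-5))*4 = -2*(-4 + 5)*4 = -2*1*4 = -2*4 = -8)
(26617 - 34163)*(A(L(3)) + 16222) = (26617 - 34163)*(-8 + 16222) = -7546*16214 = -122350844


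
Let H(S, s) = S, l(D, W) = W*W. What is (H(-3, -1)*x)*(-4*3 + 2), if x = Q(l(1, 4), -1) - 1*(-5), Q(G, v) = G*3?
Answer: 1590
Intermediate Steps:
l(D, W) = W²
Q(G, v) = 3*G
x = 53 (x = 3*4² - 1*(-5) = 3*16 + 5 = 48 + 5 = 53)
(H(-3, -1)*x)*(-4*3 + 2) = (-3*53)*(-4*3 + 2) = -159*(-12 + 2) = -159*(-10) = 1590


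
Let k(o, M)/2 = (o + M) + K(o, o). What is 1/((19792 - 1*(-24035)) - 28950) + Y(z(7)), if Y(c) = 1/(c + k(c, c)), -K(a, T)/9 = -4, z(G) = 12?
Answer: 5003/654588 ≈ 0.0076430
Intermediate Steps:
K(a, T) = 36 (K(a, T) = -9*(-4) = 36)
k(o, M) = 72 + 2*M + 2*o (k(o, M) = 2*((o + M) + 36) = 2*((M + o) + 36) = 2*(36 + M + o) = 72 + 2*M + 2*o)
Y(c) = 1/(72 + 5*c) (Y(c) = 1/(c + (72 + 2*c + 2*c)) = 1/(c + (72 + 4*c)) = 1/(72 + 5*c))
1/((19792 - 1*(-24035)) - 28950) + Y(z(7)) = 1/((19792 - 1*(-24035)) - 28950) + 1/(72 + 5*12) = 1/((19792 + 24035) - 28950) + 1/(72 + 60) = 1/(43827 - 28950) + 1/132 = 1/14877 + 1/132 = 5003/654588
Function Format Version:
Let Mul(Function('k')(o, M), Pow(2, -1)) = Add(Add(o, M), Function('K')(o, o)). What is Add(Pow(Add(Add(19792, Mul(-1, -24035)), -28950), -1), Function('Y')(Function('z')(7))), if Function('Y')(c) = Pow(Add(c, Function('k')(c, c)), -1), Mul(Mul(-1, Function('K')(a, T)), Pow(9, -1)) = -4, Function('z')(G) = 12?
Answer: Rational(5003, 654588) ≈ 0.0076430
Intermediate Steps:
Function('K')(a, T) = 36 (Function('K')(a, T) = Mul(-9, -4) = 36)
Function('k')(o, M) = Add(72, Mul(2, M), Mul(2, o)) (Function('k')(o, M) = Mul(2, Add(Add(o, M), 36)) = Mul(2, Add(Add(M, o), 36)) = Mul(2, Add(36, M, o)) = Add(72, Mul(2, M), Mul(2, o)))
Function('Y')(c) = Pow(Add(72, Mul(5, c)), -1) (Function('Y')(c) = Pow(Add(c, Add(72, Mul(2, c), Mul(2, c))), -1) = Pow(Add(c, Add(72, Mul(4, c))), -1) = Pow(Add(72, Mul(5, c)), -1))
Add(Pow(Add(Add(19792, Mul(-1, -24035)), -28950), -1), Function('Y')(Function('z')(7))) = Add(Pow(Add(Add(19792, Mul(-1, -24035)), -28950), -1), Pow(Add(72, Mul(5, 12)), -1)) = Add(Pow(Add(Add(19792, 24035), -28950), -1), Pow(Add(72, 60), -1)) = Add(Pow(Add(43827, -28950), -1), Pow(132, -1)) = Add(Pow(14877, -1), Rational(1, 132)) = Add(Rational(1, 14877), Rational(1, 132)) = Rational(5003, 654588)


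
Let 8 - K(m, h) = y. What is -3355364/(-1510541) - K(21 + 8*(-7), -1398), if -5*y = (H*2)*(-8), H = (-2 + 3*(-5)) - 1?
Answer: -478680628/7552705 ≈ -63.379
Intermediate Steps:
H = -18 (H = (-2 - 15) - 1 = -17 - 1 = -18)
y = -288/5 (y = -(-18*2)*(-8)/5 = -(-36)*(-8)/5 = -1/5*288 = -288/5 ≈ -57.600)
K(m, h) = 328/5 (K(m, h) = 8 - 1*(-288/5) = 8 + 288/5 = 328/5)
-3355364/(-1510541) - K(21 + 8*(-7), -1398) = -3355364/(-1510541) - 1*328/5 = -3355364*(-1/1510541) - 328/5 = 3355364/1510541 - 328/5 = -478680628/7552705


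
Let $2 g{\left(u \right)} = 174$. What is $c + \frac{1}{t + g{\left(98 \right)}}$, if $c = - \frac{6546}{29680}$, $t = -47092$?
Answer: $- \frac{628009}{2847160} \approx -0.22057$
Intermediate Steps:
$g{\left(u \right)} = 87$ ($g{\left(u \right)} = \frac{1}{2} \cdot 174 = 87$)
$c = - \frac{3273}{14840}$ ($c = \left(-6546\right) \frac{1}{29680} = - \frac{3273}{14840} \approx -0.22055$)
$c + \frac{1}{t + g{\left(98 \right)}} = - \frac{3273}{14840} + \frac{1}{-47092 + 87} = - \frac{3273}{14840} + \frac{1}{-47005} = - \frac{3273}{14840} - \frac{1}{47005} = - \frac{628009}{2847160}$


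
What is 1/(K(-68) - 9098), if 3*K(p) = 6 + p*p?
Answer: -3/22664 ≈ -0.00013237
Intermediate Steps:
K(p) = 2 + p²/3 (K(p) = (6 + p*p)/3 = (6 + p²)/3 = 2 + p²/3)
1/(K(-68) - 9098) = 1/((2 + (⅓)*(-68)²) - 9098) = 1/((2 + (⅓)*4624) - 9098) = 1/((2 + 4624/3) - 9098) = 1/(4630/3 - 9098) = 1/(-22664/3) = -3/22664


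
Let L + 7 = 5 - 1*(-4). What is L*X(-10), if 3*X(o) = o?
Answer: -20/3 ≈ -6.6667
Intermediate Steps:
X(o) = o/3
L = 2 (L = -7 + (5 - 1*(-4)) = -7 + (5 + 4) = -7 + 9 = 2)
L*X(-10) = 2*((⅓)*(-10)) = 2*(-10/3) = -20/3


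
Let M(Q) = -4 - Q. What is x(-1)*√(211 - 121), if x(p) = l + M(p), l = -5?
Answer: -24*√10 ≈ -75.895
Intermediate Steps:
x(p) = -9 - p (x(p) = -5 + (-4 - p) = -9 - p)
x(-1)*√(211 - 121) = (-9 - 1*(-1))*√(211 - 121) = (-9 + 1)*√90 = -24*√10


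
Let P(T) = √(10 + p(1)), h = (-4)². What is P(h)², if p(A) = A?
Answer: 11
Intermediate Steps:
h = 16
P(T) = √11 (P(T) = √(10 + 1) = √11)
P(h)² = (√11)² = 11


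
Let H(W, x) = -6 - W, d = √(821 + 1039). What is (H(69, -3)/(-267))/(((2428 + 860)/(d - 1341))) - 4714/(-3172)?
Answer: 106093829/77352392 + 25*√465/146316 ≈ 1.3752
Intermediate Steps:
d = 2*√465 (d = √1860 = 2*√465 ≈ 43.128)
(H(69, -3)/(-267))/(((2428 + 860)/(d - 1341))) - 4714/(-3172) = ((-6 - 1*69)/(-267))/(((2428 + 860)/(2*√465 - 1341))) - 4714/(-3172) = ((-6 - 69)*(-1/267))/((3288/(-1341 + 2*√465))) - 4714*(-1/3172) = (-75*(-1/267))*(-447/1096 + √465/1644) + 2357/1586 = 25*(-447/1096 + √465/1644)/89 + 2357/1586 = (-11175/97544 + 25*√465/146316) + 2357/1586 = 106093829/77352392 + 25*√465/146316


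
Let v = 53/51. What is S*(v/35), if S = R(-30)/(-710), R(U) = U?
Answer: 53/42245 ≈ 0.0012546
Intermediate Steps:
v = 53/51 (v = 53*(1/51) = 53/51 ≈ 1.0392)
S = 3/71 (S = -30/(-710) = -30*(-1/710) = 3/71 ≈ 0.042253)
S*(v/35) = 3*((53/51)/35)/71 = 3*((53/51)*(1/35))/71 = (3/71)*(53/1785) = 53/42245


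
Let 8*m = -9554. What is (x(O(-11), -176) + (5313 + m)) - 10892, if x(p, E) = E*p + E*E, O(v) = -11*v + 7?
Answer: 6699/4 ≈ 1674.8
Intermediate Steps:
m = -4777/4 (m = (⅛)*(-9554) = -4777/4 ≈ -1194.3)
O(v) = 7 - 11*v
x(p, E) = E² + E*p (x(p, E) = E*p + E² = E² + E*p)
(x(O(-11), -176) + (5313 + m)) - 10892 = (-176*(-176 + (7 - 11*(-11))) + (5313 - 4777/4)) - 10892 = (-176*(-176 + (7 + 121)) + 16475/4) - 10892 = (-176*(-176 + 128) + 16475/4) - 10892 = (-176*(-48) + 16475/4) - 10892 = (8448 + 16475/4) - 10892 = 50267/4 - 10892 = 6699/4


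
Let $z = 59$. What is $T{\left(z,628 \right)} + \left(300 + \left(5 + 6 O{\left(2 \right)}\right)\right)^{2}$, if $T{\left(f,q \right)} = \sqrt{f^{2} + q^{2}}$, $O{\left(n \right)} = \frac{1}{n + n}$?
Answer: $\frac{375769}{4} + \sqrt{397865} \approx 94573.0$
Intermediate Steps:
$O{\left(n \right)} = \frac{1}{2 n}$
$T{\left(z,628 \right)} + \left(300 + \left(5 + 6 O{\left(2 \right)}\right)\right)^{2} = \sqrt{59^{2} + 628^{2}} + \left(300 + \left(5 + 6 \frac{1}{2 \cdot 2}\right)\right)^{2} = \sqrt{3481 + 394384} + \left(300 + \left(5 + 6 \cdot \frac{1}{2} \cdot \frac{1}{2}\right)\right)^{2} = \sqrt{397865} + \left(300 + \left(5 + 6 \cdot \frac{1}{4}\right)\right)^{2} = \sqrt{397865} + \left(300 + \left(5 + \frac{3}{2}\right)\right)^{2} = \sqrt{397865} + \left(300 + \frac{13}{2}\right)^{2} = \sqrt{397865} + \left(\frac{613}{2}\right)^{2} = \sqrt{397865} + \frac{375769}{4} = \frac{375769}{4} + \sqrt{397865}$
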